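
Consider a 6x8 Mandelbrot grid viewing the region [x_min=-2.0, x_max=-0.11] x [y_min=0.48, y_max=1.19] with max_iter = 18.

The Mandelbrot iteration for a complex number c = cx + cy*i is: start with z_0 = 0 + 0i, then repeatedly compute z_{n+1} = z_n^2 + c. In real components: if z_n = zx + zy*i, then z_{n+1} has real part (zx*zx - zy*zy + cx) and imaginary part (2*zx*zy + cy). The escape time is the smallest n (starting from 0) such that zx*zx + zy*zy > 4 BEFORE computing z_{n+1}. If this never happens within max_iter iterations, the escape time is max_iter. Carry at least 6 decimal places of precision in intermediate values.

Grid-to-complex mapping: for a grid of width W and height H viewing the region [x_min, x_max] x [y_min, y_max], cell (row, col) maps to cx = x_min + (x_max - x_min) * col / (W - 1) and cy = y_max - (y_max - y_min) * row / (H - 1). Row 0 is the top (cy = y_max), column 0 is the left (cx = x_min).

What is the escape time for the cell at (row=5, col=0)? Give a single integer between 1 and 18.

z_0 = 0 + 0i, c = -2.0000 + 0.6829i
Iter 1: z = -2.0000 + 0.6829i, |z|^2 = 4.4663
Escaped at iteration 1

Answer: 1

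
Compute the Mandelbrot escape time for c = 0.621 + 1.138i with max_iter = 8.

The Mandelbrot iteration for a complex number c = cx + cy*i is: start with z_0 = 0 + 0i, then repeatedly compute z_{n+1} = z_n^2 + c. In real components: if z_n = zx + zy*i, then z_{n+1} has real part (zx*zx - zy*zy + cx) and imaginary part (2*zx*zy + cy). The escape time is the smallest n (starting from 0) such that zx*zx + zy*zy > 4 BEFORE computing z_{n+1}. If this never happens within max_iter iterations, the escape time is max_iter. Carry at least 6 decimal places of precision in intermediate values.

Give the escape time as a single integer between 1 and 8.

Answer: 2

Derivation:
z_0 = 0 + 0i, c = 0.6210 + 1.1380i
Iter 1: z = 0.6210 + 1.1380i, |z|^2 = 1.6807
Iter 2: z = -0.2884 + 2.5514i, |z|^2 = 6.5928
Escaped at iteration 2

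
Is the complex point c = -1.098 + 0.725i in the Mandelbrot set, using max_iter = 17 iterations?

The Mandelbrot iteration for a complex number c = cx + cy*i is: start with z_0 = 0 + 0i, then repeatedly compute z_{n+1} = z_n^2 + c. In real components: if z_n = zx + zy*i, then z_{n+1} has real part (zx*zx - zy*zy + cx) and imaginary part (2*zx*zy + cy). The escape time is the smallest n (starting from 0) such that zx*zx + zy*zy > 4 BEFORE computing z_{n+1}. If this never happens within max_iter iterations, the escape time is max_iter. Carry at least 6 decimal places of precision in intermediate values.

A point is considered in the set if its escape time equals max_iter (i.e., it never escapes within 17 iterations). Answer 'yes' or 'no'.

z_0 = 0 + 0i, c = -1.0980 + 0.7250i
Iter 1: z = -1.0980 + 0.7250i, |z|^2 = 1.7312
Iter 2: z = -0.4180 + -0.8671i, |z|^2 = 0.9266
Iter 3: z = -1.6751 + 1.4499i, |z|^2 = 4.9083
Escaped at iteration 3

Answer: no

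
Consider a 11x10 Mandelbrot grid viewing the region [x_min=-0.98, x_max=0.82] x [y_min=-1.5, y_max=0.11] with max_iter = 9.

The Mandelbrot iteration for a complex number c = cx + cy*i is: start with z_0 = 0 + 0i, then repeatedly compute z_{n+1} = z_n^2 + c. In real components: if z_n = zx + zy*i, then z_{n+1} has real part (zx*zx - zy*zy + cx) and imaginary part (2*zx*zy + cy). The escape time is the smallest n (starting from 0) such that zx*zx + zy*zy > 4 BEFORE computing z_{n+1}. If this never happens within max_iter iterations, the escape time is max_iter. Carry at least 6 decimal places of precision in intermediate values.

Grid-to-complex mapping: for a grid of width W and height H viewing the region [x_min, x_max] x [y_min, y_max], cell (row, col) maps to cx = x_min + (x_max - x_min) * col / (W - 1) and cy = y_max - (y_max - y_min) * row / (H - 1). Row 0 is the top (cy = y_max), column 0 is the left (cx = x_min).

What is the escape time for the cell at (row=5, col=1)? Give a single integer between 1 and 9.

z_0 = 0 + 0i, c = -0.8000 + -0.7844i
Iter 1: z = -0.8000 + -0.7844i, |z|^2 = 1.2554
Iter 2: z = -0.7754 + 0.4707i, |z|^2 = 0.8227
Iter 3: z = -0.4204 + -1.5143i, |z|^2 = 2.4698
Iter 4: z = -2.9164 + 0.4887i, |z|^2 = 8.7444
Escaped at iteration 4

Answer: 4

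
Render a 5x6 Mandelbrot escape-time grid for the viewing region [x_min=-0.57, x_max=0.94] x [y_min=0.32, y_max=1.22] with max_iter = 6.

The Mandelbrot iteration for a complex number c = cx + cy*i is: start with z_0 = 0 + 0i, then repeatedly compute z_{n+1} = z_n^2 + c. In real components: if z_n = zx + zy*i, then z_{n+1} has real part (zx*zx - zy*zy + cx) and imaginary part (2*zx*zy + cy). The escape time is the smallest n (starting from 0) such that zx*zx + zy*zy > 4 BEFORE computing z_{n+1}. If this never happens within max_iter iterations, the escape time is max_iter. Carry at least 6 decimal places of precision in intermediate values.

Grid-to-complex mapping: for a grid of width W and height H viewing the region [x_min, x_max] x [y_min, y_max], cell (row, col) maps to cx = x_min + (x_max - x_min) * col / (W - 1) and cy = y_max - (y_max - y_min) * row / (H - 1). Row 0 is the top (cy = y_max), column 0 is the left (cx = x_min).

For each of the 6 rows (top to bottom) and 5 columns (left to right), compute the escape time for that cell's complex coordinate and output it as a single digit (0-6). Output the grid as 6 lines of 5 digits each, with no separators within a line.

(row=0, col=0): c = -0.5700 + 1.2200i → escape time 3
(row=0, col=1): c = -0.1925 + 1.2200i → escape time 3
(row=0, col=2): c = 0.1850 + 1.2200i → escape time 2
(row=0, col=3): c = 0.5625 + 1.2200i → escape time 2
(row=0, col=4): c = 0.9400 + 1.2200i → escape time 2
(row=1, col=0): c = -0.5700 + 1.0400i → escape time 4
(row=1, col=1): c = -0.1925 + 1.0400i → escape time 6
(row=1, col=2): c = 0.1850 + 1.0400i → escape time 4
(row=1, col=3): c = 0.5625 + 1.0400i → escape time 2
(row=1, col=4): c = 0.9400 + 1.0400i → escape time 2
(row=2, col=0): c = -0.5700 + 0.8600i → escape time 4
(row=2, col=1): c = -0.1925 + 0.8600i → escape time 6
(row=2, col=2): c = 0.1850 + 0.8600i → escape time 5
(row=2, col=3): c = 0.5625 + 0.8600i → escape time 3
(row=2, col=4): c = 0.9400 + 0.8600i → escape time 2
(row=3, col=0): c = -0.5700 + 0.6800i → escape time 6
(row=3, col=1): c = -0.1925 + 0.6800i → escape time 6
(row=3, col=2): c = 0.1850 + 0.6800i → escape time 6
(row=3, col=3): c = 0.5625 + 0.6800i → escape time 3
(row=3, col=4): c = 0.9400 + 0.6800i → escape time 2
(row=4, col=0): c = -0.5700 + 0.5000i → escape time 6
(row=4, col=1): c = -0.1925 + 0.5000i → escape time 6
(row=4, col=2): c = 0.1850 + 0.5000i → escape time 6
(row=4, col=3): c = 0.5625 + 0.5000i → escape time 4
(row=4, col=4): c = 0.9400 + 0.5000i → escape time 2
(row=5, col=0): c = -0.5700 + 0.3200i → escape time 6
(row=5, col=1): c = -0.1925 + 0.3200i → escape time 6
(row=5, col=2): c = 0.1850 + 0.3200i → escape time 6
(row=5, col=3): c = 0.5625 + 0.3200i → escape time 4
(row=5, col=4): c = 0.9400 + 0.3200i → escape time 3

Answer: 33222
46422
46532
66632
66642
66643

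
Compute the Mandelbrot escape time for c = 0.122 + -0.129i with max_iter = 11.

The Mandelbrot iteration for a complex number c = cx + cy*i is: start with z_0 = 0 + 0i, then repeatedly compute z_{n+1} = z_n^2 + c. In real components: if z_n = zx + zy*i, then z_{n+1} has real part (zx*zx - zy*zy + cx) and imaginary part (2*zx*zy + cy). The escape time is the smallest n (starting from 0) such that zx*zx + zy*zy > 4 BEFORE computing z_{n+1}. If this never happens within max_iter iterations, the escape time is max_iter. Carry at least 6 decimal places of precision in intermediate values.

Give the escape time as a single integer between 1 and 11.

z_0 = 0 + 0i, c = 0.1220 + -0.1290i
Iter 1: z = 0.1220 + -0.1290i, |z|^2 = 0.0315
Iter 2: z = 0.1202 + -0.1605i, |z|^2 = 0.0402
Iter 3: z = 0.1107 + -0.1676i, |z|^2 = 0.0403
Iter 4: z = 0.1062 + -0.1661i, |z|^2 = 0.0389
Iter 5: z = 0.1057 + -0.1643i, |z|^2 = 0.0382
Iter 6: z = 0.1062 + -0.1637i, |z|^2 = 0.0381
Iter 7: z = 0.1065 + -0.1638i, |z|^2 = 0.0382
Iter 8: z = 0.1065 + -0.1639i, |z|^2 = 0.0382
Iter 9: z = 0.1065 + -0.1639i, |z|^2 = 0.0382
Iter 10: z = 0.1065 + -0.1639i, |z|^2 = 0.0382

Answer: 11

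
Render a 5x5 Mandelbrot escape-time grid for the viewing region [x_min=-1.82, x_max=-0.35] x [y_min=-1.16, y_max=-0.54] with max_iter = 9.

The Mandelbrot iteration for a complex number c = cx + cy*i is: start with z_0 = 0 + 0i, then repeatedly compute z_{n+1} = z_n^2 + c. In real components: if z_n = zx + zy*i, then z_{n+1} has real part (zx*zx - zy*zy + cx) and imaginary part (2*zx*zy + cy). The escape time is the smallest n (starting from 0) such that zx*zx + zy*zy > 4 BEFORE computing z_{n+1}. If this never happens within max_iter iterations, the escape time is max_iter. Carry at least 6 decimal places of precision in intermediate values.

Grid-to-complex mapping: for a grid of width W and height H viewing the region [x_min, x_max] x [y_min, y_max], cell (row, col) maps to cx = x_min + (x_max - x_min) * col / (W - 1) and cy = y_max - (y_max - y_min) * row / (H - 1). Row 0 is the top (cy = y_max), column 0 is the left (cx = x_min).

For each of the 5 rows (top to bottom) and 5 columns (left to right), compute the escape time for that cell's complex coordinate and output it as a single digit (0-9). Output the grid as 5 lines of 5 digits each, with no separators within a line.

(row=0, col=0): c = -1.8200 + -0.5400i → escape time 3
(row=0, col=1): c = -1.4525 + -0.5400i → escape time 3
(row=0, col=2): c = -1.0850 + -0.5400i → escape time 5
(row=0, col=3): c = -0.7175 + -0.5400i → escape time 6
(row=0, col=4): c = -0.3500 + -0.5400i → escape time 9
(row=1, col=0): c = -1.8200 + -0.6950i → escape time 2
(row=1, col=1): c = -1.4525 + -0.6950i → escape time 3
(row=1, col=2): c = -1.0850 + -0.6950i → escape time 3
(row=1, col=3): c = -0.7175 + -0.6950i → escape time 5
(row=1, col=4): c = -0.3500 + -0.6950i → escape time 9
(row=2, col=0): c = -1.8200 + -0.8500i → escape time 1
(row=2, col=1): c = -1.4525 + -0.8500i → escape time 3
(row=2, col=2): c = -1.0850 + -0.8500i → escape time 3
(row=2, col=3): c = -0.7175 + -0.8500i → escape time 4
(row=2, col=4): c = -0.3500 + -0.8500i → escape time 6
(row=3, col=0): c = -1.8200 + -1.0050i → escape time 1
(row=3, col=1): c = -1.4525 + -1.0050i → escape time 3
(row=3, col=2): c = -1.0850 + -1.0050i → escape time 3
(row=3, col=3): c = -0.7175 + -1.0050i → escape time 3
(row=3, col=4): c = -0.3500 + -1.0050i → escape time 5
(row=4, col=0): c = -1.8200 + -1.1600i → escape time 1
(row=4, col=1): c = -1.4525 + -1.1600i → escape time 2
(row=4, col=2): c = -1.0850 + -1.1600i → escape time 3
(row=4, col=3): c = -0.7175 + -1.1600i → escape time 3
(row=4, col=4): c = -0.3500 + -1.1600i → escape time 3

Answer: 33569
23359
13346
13335
12333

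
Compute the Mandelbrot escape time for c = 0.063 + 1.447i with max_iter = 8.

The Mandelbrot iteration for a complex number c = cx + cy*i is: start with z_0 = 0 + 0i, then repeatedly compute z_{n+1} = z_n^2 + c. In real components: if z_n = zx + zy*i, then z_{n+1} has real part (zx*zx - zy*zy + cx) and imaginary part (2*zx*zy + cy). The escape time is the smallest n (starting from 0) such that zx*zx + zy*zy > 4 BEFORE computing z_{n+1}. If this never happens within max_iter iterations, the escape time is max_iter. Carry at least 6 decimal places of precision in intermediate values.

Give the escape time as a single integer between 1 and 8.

Answer: 2

Derivation:
z_0 = 0 + 0i, c = 0.0630 + 1.4470i
Iter 1: z = 0.0630 + 1.4470i, |z|^2 = 2.0978
Iter 2: z = -2.0268 + 1.6293i, |z|^2 = 6.7628
Escaped at iteration 2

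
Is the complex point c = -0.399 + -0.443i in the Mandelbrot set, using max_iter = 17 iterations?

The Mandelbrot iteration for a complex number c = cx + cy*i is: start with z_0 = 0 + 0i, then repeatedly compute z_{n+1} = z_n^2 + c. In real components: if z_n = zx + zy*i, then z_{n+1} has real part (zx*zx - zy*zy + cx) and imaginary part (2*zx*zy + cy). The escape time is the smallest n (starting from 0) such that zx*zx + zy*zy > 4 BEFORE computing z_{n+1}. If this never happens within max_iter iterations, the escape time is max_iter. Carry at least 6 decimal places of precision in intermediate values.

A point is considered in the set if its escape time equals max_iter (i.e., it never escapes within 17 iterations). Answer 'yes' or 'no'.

Answer: yes

Derivation:
z_0 = 0 + 0i, c = -0.3990 + -0.4430i
Iter 1: z = -0.3990 + -0.4430i, |z|^2 = 0.3555
Iter 2: z = -0.4360 + -0.0895i, |z|^2 = 0.1981
Iter 3: z = -0.2169 + -0.3650i, |z|^2 = 0.1802
Iter 4: z = -0.4852 + -0.2847i, |z|^2 = 0.3164
Iter 5: z = -0.2447 + -0.1667i, |z|^2 = 0.0877
Iter 6: z = -0.3669 + -0.3614i, |z|^2 = 0.2653
Iter 7: z = -0.3950 + -0.1778i, |z|^2 = 0.1876
Iter 8: z = -0.2746 + -0.3026i, |z|^2 = 0.1670
Iter 9: z = -0.4151 + -0.2768i, |z|^2 = 0.2490
Iter 10: z = -0.3033 + -0.2132i, |z|^2 = 0.1374
Iter 11: z = -0.3525 + -0.3137i, |z|^2 = 0.2226
Iter 12: z = -0.3732 + -0.2219i, |z|^2 = 0.1885
Iter 13: z = -0.3090 + -0.2774i, |z|^2 = 0.1724
Iter 14: z = -0.3805 + -0.2716i, |z|^2 = 0.2185
Iter 15: z = -0.3280 + -0.2363i, |z|^2 = 0.1634
Iter 16: z = -0.3473 + -0.2880i, |z|^2 = 0.2035
Did not escape in 17 iterations → in set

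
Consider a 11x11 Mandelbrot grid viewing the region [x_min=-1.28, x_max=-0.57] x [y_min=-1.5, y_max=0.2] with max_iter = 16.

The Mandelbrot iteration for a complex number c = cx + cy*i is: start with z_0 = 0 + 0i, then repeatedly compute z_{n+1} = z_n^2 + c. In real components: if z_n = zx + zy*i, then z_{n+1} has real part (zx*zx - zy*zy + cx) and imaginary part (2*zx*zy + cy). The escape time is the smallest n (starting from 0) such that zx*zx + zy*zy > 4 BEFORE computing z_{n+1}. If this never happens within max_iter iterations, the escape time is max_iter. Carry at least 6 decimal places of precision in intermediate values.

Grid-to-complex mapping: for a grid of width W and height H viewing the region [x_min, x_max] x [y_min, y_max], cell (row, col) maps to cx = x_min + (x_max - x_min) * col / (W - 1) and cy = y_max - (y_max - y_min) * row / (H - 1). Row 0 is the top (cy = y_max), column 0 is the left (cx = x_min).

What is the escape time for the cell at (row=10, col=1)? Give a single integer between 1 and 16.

Answer: 2

Derivation:
z_0 = 0 + 0i, c = -1.2090 + -1.5000i
Iter 1: z = -1.2090 + -1.5000i, |z|^2 = 3.7117
Iter 2: z = -1.9973 + 2.1270i, |z|^2 = 8.5134
Escaped at iteration 2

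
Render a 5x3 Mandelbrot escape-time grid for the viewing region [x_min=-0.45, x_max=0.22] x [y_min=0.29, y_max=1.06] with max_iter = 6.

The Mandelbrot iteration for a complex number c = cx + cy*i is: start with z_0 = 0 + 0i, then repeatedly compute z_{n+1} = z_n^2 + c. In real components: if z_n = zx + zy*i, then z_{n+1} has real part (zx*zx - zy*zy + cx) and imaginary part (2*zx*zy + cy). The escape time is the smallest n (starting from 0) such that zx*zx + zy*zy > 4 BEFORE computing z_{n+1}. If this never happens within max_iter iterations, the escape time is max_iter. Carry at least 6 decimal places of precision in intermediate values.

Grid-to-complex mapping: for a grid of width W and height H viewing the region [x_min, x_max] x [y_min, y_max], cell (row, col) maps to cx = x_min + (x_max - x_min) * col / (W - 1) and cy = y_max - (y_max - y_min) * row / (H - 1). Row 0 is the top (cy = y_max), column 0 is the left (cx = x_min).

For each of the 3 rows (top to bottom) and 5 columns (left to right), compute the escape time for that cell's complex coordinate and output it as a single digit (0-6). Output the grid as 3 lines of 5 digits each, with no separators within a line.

(row=0, col=0): c = -0.4500 + 1.0600i → escape time 4
(row=0, col=1): c = -0.2825 + 1.0600i → escape time 5
(row=0, col=2): c = -0.1150 + 1.0600i → escape time 6
(row=0, col=3): c = 0.0525 + 1.0600i → escape time 4
(row=0, col=4): c = 0.2200 + 1.0600i → escape time 3
(row=1, col=0): c = -0.4500 + 0.6750i → escape time 6
(row=1, col=1): c = -0.2825 + 0.6750i → escape time 6
(row=1, col=2): c = -0.1150 + 0.6750i → escape time 6
(row=1, col=3): c = 0.0525 + 0.6750i → escape time 6
(row=1, col=4): c = 0.2200 + 0.6750i → escape time 6
(row=2, col=0): c = -0.4500 + 0.2900i → escape time 6
(row=2, col=1): c = -0.2825 + 0.2900i → escape time 6
(row=2, col=2): c = -0.1150 + 0.2900i → escape time 6
(row=2, col=3): c = 0.0525 + 0.2900i → escape time 6
(row=2, col=4): c = 0.2200 + 0.2900i → escape time 6

Answer: 45643
66666
66666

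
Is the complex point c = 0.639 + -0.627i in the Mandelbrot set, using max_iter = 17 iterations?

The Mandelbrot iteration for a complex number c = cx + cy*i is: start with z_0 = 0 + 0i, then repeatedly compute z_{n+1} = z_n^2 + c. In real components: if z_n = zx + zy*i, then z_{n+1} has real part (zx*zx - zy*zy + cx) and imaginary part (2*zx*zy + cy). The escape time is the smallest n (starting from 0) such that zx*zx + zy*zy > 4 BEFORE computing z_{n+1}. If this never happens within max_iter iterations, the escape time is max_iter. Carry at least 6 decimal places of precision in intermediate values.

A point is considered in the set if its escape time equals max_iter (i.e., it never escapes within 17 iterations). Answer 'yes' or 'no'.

Answer: no

Derivation:
z_0 = 0 + 0i, c = 0.6390 + -0.6270i
Iter 1: z = 0.6390 + -0.6270i, |z|^2 = 0.8014
Iter 2: z = 0.6542 + -1.4283i, |z|^2 = 2.4680
Iter 3: z = -0.9731 + -2.4958i, |z|^2 = 7.1758
Escaped at iteration 3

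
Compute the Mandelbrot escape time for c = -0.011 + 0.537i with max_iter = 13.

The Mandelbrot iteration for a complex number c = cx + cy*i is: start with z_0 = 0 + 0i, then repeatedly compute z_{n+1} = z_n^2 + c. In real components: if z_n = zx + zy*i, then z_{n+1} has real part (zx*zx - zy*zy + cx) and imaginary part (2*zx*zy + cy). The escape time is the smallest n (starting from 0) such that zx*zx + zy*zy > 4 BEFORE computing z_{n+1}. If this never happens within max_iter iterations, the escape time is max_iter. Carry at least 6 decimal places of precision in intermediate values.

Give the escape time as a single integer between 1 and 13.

z_0 = 0 + 0i, c = -0.0110 + 0.5370i
Iter 1: z = -0.0110 + 0.5370i, |z|^2 = 0.2885
Iter 2: z = -0.2992 + 0.5252i, |z|^2 = 0.3654
Iter 3: z = -0.1973 + 0.2227i, |z|^2 = 0.0885
Iter 4: z = -0.0217 + 0.4491i, |z|^2 = 0.2022
Iter 5: z = -0.2123 + 0.5175i, |z|^2 = 0.3129
Iter 6: z = -0.2338 + 0.3173i, |z|^2 = 0.1553
Iter 7: z = -0.0570 + 0.3886i, |z|^2 = 0.1543
Iter 8: z = -0.1588 + 0.4927i, |z|^2 = 0.2679
Iter 9: z = -0.2285 + 0.3805i, |z|^2 = 0.1970
Iter 10: z = -0.1036 + 0.3631i, |z|^2 = 0.1426
Iter 11: z = -0.1321 + 0.4618i, |z|^2 = 0.2307
Iter 12: z = -0.2068 + 0.4150i, |z|^2 = 0.2150

Answer: 13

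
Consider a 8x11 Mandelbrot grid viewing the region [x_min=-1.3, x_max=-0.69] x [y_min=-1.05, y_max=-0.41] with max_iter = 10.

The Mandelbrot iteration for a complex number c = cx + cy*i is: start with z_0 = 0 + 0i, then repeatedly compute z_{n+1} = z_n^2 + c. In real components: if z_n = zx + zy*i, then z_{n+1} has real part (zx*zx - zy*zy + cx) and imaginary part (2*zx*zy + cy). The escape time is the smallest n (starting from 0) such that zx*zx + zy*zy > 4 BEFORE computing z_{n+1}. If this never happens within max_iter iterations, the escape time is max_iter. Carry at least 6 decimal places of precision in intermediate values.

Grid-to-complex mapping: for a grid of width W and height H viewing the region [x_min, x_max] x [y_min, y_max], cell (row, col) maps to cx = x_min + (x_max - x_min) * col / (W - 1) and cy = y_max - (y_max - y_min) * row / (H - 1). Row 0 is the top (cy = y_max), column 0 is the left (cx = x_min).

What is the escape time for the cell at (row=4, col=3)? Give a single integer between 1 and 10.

z_0 = 0 + 0i, c = -1.0386 + -0.6660i
Iter 1: z = -1.0386 + -0.6660i, |z|^2 = 1.5222
Iter 2: z = -0.4035 + 0.7174i, |z|^2 = 0.6774
Iter 3: z = -1.3904 + -1.2449i, |z|^2 = 3.4830
Iter 4: z = -0.6552 + 2.7958i, |z|^2 = 8.2461
Escaped at iteration 4

Answer: 4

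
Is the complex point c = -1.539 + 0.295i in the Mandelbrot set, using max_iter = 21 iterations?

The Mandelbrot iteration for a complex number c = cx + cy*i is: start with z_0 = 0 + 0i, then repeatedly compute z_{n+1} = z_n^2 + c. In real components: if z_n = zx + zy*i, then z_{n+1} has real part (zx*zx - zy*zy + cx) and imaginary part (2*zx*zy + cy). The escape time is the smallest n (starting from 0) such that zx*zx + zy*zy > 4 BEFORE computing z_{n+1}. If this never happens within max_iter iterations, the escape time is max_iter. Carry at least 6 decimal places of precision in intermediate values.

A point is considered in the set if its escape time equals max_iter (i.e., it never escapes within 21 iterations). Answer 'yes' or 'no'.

Answer: no

Derivation:
z_0 = 0 + 0i, c = -1.5390 + 0.2950i
Iter 1: z = -1.5390 + 0.2950i, |z|^2 = 2.4555
Iter 2: z = 0.7425 + -0.6130i, |z|^2 = 0.9271
Iter 3: z = -1.3635 + -0.6153i, |z|^2 = 2.2377
Iter 4: z = -0.0585 + 1.9729i, |z|^2 = 3.8959
Iter 5: z = -5.4281 + 0.0640i, |z|^2 = 29.4680
Escaped at iteration 5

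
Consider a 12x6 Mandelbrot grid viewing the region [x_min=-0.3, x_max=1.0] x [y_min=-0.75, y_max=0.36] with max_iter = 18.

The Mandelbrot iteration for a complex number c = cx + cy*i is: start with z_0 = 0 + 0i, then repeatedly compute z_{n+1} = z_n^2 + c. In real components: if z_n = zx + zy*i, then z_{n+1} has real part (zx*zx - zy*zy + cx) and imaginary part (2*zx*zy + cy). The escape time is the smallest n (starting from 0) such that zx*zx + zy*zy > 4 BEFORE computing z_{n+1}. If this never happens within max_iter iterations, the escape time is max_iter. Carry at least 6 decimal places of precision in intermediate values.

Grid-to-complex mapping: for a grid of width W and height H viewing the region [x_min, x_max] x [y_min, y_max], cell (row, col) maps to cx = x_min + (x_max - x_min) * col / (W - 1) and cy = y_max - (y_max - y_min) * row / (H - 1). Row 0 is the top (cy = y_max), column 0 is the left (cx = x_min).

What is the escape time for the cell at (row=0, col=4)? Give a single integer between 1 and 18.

Answer: 18

Derivation:
z_0 = 0 + 0i, c = 0.1727 + 0.3600i
Iter 1: z = 0.1727 + 0.3600i, |z|^2 = 0.1594
Iter 2: z = 0.0730 + 0.4844i, |z|^2 = 0.2399
Iter 3: z = -0.0566 + 0.4307i, |z|^2 = 0.1887
Iter 4: z = -0.0096 + 0.3113i, |z|^2 = 0.0970
Iter 5: z = 0.0759 + 0.3540i, |z|^2 = 0.1311
Iter 6: z = 0.0531 + 0.4138i, |z|^2 = 0.1740
Iter 7: z = 0.0044 + 0.4040i, |z|^2 = 0.1632
Iter 8: z = 0.0096 + 0.3635i, |z|^2 = 0.1322
Iter 9: z = 0.0407 + 0.3669i, |z|^2 = 0.1363
Iter 10: z = 0.0397 + 0.3898i, |z|^2 = 0.1536
Iter 11: z = 0.0223 + 0.3910i, |z|^2 = 0.1534
Iter 12: z = 0.0204 + 0.3775i, |z|^2 = 0.1429
Iter 13: z = 0.0307 + 0.3754i, |z|^2 = 0.1418
Iter 14: z = 0.0328 + 0.3830i, |z|^2 = 0.1478
Iter 15: z = 0.0271 + 0.3851i, |z|^2 = 0.1490
Iter 16: z = 0.0252 + 0.3809i, |z|^2 = 0.1457
Iter 17: z = 0.0283 + 0.3792i, |z|^2 = 0.1446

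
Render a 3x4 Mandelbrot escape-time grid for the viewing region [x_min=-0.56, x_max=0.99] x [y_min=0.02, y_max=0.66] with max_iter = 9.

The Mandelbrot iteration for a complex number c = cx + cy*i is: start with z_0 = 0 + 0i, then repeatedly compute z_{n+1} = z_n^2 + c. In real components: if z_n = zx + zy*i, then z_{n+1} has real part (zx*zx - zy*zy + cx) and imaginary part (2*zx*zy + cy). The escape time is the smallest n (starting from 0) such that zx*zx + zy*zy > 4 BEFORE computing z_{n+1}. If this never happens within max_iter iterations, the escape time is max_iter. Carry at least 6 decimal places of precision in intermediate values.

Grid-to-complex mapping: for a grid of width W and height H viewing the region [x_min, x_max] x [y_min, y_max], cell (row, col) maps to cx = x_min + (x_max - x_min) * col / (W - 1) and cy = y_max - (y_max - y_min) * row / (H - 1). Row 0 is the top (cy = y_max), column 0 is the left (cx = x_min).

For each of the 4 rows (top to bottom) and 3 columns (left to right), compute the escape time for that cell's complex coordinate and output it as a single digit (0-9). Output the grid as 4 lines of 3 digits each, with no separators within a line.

Answer: 982
992
992
993

Derivation:
(row=0, col=0): c = -0.5600 + 0.6600i → escape time 9
(row=0, col=1): c = 0.2150 + 0.6600i → escape time 8
(row=0, col=2): c = 0.9900 + 0.6600i → escape time 2
(row=1, col=0): c = -0.5600 + 0.4467i → escape time 9
(row=1, col=1): c = 0.2150 + 0.4467i → escape time 9
(row=1, col=2): c = 0.9900 + 0.4467i → escape time 2
(row=2, col=0): c = -0.5600 + 0.2333i → escape time 9
(row=2, col=1): c = 0.2150 + 0.2333i → escape time 9
(row=2, col=2): c = 0.9900 + 0.2333i → escape time 2
(row=3, col=0): c = -0.5600 + 0.0200i → escape time 9
(row=3, col=1): c = 0.2150 + 0.0200i → escape time 9
(row=3, col=2): c = 0.9900 + 0.0200i → escape time 3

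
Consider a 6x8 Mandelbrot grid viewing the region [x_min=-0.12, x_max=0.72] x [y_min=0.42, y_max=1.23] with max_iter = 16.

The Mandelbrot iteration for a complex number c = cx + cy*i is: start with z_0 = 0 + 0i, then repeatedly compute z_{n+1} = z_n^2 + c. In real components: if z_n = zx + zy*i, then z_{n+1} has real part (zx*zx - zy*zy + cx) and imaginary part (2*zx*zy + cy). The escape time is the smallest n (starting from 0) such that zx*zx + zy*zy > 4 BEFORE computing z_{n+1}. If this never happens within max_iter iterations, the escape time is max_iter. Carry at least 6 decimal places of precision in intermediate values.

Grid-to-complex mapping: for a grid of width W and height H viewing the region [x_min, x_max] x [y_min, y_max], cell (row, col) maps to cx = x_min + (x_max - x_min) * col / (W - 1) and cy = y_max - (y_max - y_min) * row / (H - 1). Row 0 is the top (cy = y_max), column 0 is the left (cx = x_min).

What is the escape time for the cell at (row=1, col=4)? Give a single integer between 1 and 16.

z_0 = 0 + 0i, c = 0.5520 + 1.1143i
Iter 1: z = 0.5520 + 1.1143i, |z|^2 = 1.5463
Iter 2: z = -0.3849 + 2.3445i, |z|^2 = 5.6446
Escaped at iteration 2

Answer: 2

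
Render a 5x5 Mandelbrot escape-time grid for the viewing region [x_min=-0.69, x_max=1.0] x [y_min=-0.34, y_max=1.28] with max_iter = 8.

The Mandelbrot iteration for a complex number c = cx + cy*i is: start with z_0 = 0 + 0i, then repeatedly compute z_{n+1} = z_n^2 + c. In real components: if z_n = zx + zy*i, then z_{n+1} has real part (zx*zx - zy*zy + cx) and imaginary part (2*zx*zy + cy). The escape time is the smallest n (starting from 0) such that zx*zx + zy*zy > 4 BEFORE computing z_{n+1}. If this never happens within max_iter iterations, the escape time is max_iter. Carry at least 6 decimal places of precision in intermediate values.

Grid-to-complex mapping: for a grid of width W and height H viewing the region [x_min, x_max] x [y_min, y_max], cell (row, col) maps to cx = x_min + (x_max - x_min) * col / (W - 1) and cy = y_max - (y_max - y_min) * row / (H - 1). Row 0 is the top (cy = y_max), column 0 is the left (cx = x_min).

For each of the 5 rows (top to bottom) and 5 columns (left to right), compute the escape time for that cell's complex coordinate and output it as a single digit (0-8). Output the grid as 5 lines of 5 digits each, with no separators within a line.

Answer: 33222
48532
88842
88842
88842

Derivation:
(row=0, col=0): c = -0.6900 + 1.2800i → escape time 3
(row=0, col=1): c = -0.2675 + 1.2800i → escape time 3
(row=0, col=2): c = 0.1550 + 1.2800i → escape time 2
(row=0, col=3): c = 0.5775 + 1.2800i → escape time 2
(row=0, col=4): c = 1.0000 + 1.2800i → escape time 2
(row=1, col=0): c = -0.6900 + 0.8750i → escape time 4
(row=1, col=1): c = -0.2675 + 0.8750i → escape time 8
(row=1, col=2): c = 0.1550 + 0.8750i → escape time 5
(row=1, col=3): c = 0.5775 + 0.8750i → escape time 3
(row=1, col=4): c = 1.0000 + 0.8750i → escape time 2
(row=2, col=0): c = -0.6900 + 0.4700i → escape time 8
(row=2, col=1): c = -0.2675 + 0.4700i → escape time 8
(row=2, col=2): c = 0.1550 + 0.4700i → escape time 8
(row=2, col=3): c = 0.5775 + 0.4700i → escape time 4
(row=2, col=4): c = 1.0000 + 0.4700i → escape time 2
(row=3, col=0): c = -0.6900 + 0.0650i → escape time 8
(row=3, col=1): c = -0.2675 + 0.0650i → escape time 8
(row=3, col=2): c = 0.1550 + 0.0650i → escape time 8
(row=3, col=3): c = 0.5775 + 0.0650i → escape time 4
(row=3, col=4): c = 1.0000 + 0.0650i → escape time 2
(row=4, col=0): c = -0.6900 + -0.3400i → escape time 8
(row=4, col=1): c = -0.2675 + -0.3400i → escape time 8
(row=4, col=2): c = 0.1550 + -0.3400i → escape time 8
(row=4, col=3): c = 0.5775 + -0.3400i → escape time 4
(row=4, col=4): c = 1.0000 + -0.3400i → escape time 2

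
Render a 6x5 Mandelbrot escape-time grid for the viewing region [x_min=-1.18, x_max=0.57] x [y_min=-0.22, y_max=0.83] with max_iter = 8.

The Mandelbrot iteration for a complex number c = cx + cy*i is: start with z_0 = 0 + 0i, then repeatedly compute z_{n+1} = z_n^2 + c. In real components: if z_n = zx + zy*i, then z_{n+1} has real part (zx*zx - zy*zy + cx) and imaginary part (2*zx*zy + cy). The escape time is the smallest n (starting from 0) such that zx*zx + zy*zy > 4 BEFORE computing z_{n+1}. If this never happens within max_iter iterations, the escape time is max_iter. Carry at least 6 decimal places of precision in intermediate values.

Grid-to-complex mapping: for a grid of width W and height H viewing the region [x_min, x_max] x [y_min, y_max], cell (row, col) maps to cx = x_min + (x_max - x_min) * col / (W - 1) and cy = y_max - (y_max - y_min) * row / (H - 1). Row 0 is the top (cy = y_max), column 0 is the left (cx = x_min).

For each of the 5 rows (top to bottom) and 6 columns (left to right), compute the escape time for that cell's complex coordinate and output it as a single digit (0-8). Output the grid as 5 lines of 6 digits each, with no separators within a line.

(row=0, col=0): c = -1.1800 + 0.8300i → escape time 3
(row=0, col=1): c = -0.8300 + 0.8300i → escape time 4
(row=0, col=2): c = -0.4800 + 0.8300i → escape time 5
(row=0, col=3): c = -0.1300 + 0.8300i → escape time 8
(row=0, col=4): c = 0.2200 + 0.8300i → escape time 5
(row=0, col=5): c = 0.5700 + 0.8300i → escape time 3
(row=1, col=0): c = -1.1800 + 0.5675i → escape time 4
(row=1, col=1): c = -0.8300 + 0.5675i → escape time 5
(row=1, col=2): c = -0.4800 + 0.5675i → escape time 8
(row=1, col=3): c = -0.1300 + 0.5675i → escape time 8
(row=1, col=4): c = 0.2200 + 0.5675i → escape time 8
(row=1, col=5): c = 0.5700 + 0.5675i → escape time 3
(row=2, col=0): c = -1.1800 + 0.3050i → escape time 8
(row=2, col=1): c = -0.8300 + 0.3050i → escape time 8
(row=2, col=2): c = -0.4800 + 0.3050i → escape time 8
(row=2, col=3): c = -0.1300 + 0.3050i → escape time 8
(row=2, col=4): c = 0.2200 + 0.3050i → escape time 8
(row=2, col=5): c = 0.5700 + 0.3050i → escape time 4
(row=3, col=0): c = -1.1800 + 0.0425i → escape time 8
(row=3, col=1): c = -0.8300 + 0.0425i → escape time 8
(row=3, col=2): c = -0.4800 + 0.0425i → escape time 8
(row=3, col=3): c = -0.1300 + 0.0425i → escape time 8
(row=3, col=4): c = 0.2200 + 0.0425i → escape time 8
(row=3, col=5): c = 0.5700 + 0.0425i → escape time 4
(row=4, col=0): c = -1.1800 + -0.2200i → escape time 8
(row=4, col=1): c = -0.8300 + -0.2200i → escape time 8
(row=4, col=2): c = -0.4800 + -0.2200i → escape time 8
(row=4, col=3): c = -0.1300 + -0.2200i → escape time 8
(row=4, col=4): c = 0.2200 + -0.2200i → escape time 8
(row=4, col=5): c = 0.5700 + -0.2200i → escape time 4

Answer: 345853
458883
888884
888884
888884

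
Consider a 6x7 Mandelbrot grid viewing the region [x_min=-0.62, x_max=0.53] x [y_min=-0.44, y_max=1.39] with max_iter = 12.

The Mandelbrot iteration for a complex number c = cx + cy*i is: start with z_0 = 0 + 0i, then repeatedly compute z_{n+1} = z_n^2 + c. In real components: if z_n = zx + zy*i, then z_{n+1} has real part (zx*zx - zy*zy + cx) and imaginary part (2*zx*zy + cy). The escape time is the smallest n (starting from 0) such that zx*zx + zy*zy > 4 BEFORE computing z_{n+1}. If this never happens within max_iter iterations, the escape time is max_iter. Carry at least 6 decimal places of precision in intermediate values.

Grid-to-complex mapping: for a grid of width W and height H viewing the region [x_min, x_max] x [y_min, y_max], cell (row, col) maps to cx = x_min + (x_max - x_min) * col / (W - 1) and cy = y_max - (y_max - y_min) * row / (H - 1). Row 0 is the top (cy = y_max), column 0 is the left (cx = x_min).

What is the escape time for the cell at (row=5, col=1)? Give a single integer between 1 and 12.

Answer: 12

Derivation:
z_0 = 0 + 0i, c = -0.3900 + -0.1350i
Iter 1: z = -0.3900 + -0.1350i, |z|^2 = 0.1703
Iter 2: z = -0.2561 + -0.0297i, |z|^2 = 0.0665
Iter 3: z = -0.3253 + -0.1198i, |z|^2 = 0.1202
Iter 4: z = -0.2985 + -0.0571i, |z|^2 = 0.0924
Iter 5: z = -0.3041 + -0.1009i, |z|^2 = 0.1027
Iter 6: z = -0.3077 + -0.0736i, |z|^2 = 0.1001
Iter 7: z = -0.3007 + -0.0897i, |z|^2 = 0.0985
Iter 8: z = -0.3076 + -0.0810i, |z|^2 = 0.1012
Iter 9: z = -0.3020 + -0.0851i, |z|^2 = 0.0984
Iter 10: z = -0.3061 + -0.0836i, |z|^2 = 0.1007
Iter 11: z = -0.3033 + -0.0838i, |z|^2 = 0.0990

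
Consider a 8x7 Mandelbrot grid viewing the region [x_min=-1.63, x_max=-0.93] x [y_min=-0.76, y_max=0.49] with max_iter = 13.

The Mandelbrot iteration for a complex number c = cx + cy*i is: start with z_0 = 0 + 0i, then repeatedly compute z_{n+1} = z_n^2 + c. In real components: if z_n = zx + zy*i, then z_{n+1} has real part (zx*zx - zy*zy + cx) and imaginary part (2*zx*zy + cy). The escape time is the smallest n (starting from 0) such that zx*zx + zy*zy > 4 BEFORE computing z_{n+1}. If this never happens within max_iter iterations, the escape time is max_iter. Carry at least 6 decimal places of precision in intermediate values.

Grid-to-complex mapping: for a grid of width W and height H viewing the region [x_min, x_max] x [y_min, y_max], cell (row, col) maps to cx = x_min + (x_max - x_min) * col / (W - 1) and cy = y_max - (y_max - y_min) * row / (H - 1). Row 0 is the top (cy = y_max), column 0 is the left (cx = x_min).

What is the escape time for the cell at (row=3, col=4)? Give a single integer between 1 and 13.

z_0 = 0 + 0i, c = -1.2300 + -0.1350i
Iter 1: z = -1.2300 + -0.1350i, |z|^2 = 1.5311
Iter 2: z = 0.2647 + 0.1971i, |z|^2 = 0.1089
Iter 3: z = -1.1988 + -0.0307i, |z|^2 = 1.4381
Iter 4: z = 0.2062 + -0.0615i, |z|^2 = 0.0463
Iter 5: z = -1.1913 + -0.1603i, |z|^2 = 1.4448
Iter 6: z = 0.1634 + 0.2470i, |z|^2 = 0.0877
Iter 7: z = -1.2643 + -0.0543i, |z|^2 = 1.6015
Iter 8: z = 0.3656 + 0.0022i, |z|^2 = 0.1336
Iter 9: z = -1.0964 + -0.1334i, |z|^2 = 1.2198
Iter 10: z = -0.0458 + 0.1575i, |z|^2 = 0.0269
Iter 11: z = -1.2527 + -0.1494i, |z|^2 = 1.5916
Iter 12: z = 0.3170 + 0.2394i, |z|^2 = 0.1578

Answer: 13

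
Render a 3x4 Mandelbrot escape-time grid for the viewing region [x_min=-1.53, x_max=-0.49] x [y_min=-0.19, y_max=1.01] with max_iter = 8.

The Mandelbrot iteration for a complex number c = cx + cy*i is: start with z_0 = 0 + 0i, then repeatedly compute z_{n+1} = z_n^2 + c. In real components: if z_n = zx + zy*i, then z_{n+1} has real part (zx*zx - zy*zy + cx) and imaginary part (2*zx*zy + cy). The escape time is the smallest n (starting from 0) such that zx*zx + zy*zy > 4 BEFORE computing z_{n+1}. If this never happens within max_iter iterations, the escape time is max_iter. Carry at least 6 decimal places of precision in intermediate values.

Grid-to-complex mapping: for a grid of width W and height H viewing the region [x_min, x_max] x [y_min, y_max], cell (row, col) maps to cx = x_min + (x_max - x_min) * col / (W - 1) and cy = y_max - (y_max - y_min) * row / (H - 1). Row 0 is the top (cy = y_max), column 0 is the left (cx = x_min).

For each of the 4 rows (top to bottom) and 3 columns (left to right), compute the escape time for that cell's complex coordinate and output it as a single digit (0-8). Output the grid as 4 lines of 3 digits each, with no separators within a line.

(row=0, col=0): c = -1.5300 + 1.0100i → escape time 2
(row=0, col=1): c = -1.0100 + 1.0100i → escape time 3
(row=0, col=2): c = -0.4900 + 1.0100i → escape time 4
(row=1, col=0): c = -1.5300 + 0.6100i → escape time 3
(row=1, col=1): c = -1.0100 + 0.6100i → escape time 4
(row=1, col=2): c = -0.4900 + 0.6100i → escape time 8
(row=2, col=0): c = -1.5300 + 0.2100i → escape time 5
(row=2, col=1): c = -1.0100 + 0.2100i → escape time 8
(row=2, col=2): c = -0.4900 + 0.2100i → escape time 8
(row=3, col=0): c = -1.5300 + -0.1900i → escape time 5
(row=3, col=1): c = -1.0100 + -0.1900i → escape time 8
(row=3, col=2): c = -0.4900 + -0.1900i → escape time 8

Answer: 234
348
588
588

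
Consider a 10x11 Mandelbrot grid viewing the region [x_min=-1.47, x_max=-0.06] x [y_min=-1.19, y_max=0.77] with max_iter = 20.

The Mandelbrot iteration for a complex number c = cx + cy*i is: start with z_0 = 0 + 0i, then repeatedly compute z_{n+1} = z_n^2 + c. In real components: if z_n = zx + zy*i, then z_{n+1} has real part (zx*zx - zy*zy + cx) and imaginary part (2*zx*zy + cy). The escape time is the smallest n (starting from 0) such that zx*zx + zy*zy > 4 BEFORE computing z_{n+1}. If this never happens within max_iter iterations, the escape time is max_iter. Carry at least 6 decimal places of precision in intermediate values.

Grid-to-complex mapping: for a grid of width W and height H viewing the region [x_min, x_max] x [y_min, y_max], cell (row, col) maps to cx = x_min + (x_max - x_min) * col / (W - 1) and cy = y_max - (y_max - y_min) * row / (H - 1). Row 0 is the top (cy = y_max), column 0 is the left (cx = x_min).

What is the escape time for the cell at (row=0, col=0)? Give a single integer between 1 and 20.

z_0 = 0 + 0i, c = -1.4700 + 0.7700i
Iter 1: z = -1.4700 + 0.7700i, |z|^2 = 2.7538
Iter 2: z = 0.0980 + -1.4938i, |z|^2 = 2.2410
Iter 3: z = -3.6918 + 0.4772i, |z|^2 = 13.8574
Escaped at iteration 3

Answer: 3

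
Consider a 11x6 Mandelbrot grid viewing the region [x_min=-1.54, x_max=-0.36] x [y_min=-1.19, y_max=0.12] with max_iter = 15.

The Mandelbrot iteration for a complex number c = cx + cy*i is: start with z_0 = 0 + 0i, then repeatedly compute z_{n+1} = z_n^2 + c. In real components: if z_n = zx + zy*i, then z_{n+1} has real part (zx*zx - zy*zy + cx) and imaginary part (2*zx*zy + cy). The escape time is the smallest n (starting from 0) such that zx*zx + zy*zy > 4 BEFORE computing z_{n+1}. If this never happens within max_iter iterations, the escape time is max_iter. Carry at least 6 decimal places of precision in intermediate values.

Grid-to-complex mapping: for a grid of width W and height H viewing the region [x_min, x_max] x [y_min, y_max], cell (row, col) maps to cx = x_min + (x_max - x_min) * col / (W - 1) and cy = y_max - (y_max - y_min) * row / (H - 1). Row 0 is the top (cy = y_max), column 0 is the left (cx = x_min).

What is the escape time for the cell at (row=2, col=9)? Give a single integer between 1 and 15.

z_0 = 0 + 0i, c = -0.4780 + -0.4040i
Iter 1: z = -0.4780 + -0.4040i, |z|^2 = 0.3917
Iter 2: z = -0.4127 + -0.0178i, |z|^2 = 0.1707
Iter 3: z = -0.3080 + -0.3893i, |z|^2 = 0.2464
Iter 4: z = -0.5347 + -0.1642i, |z|^2 = 0.3129
Iter 5: z = -0.2190 + -0.2284i, |z|^2 = 0.1001
Iter 6: z = -0.4822 + -0.3040i, |z|^2 = 0.3249
Iter 7: z = -0.3379 + -0.1109i, |z|^2 = 0.1265
Iter 8: z = -0.3761 + -0.3291i, |z|^2 = 0.2498
Iter 9: z = -0.4448 + -0.1564i, |z|^2 = 0.2223
Iter 10: z = -0.3046 + -0.2648i, |z|^2 = 0.1629
Iter 11: z = -0.4553 + -0.2427i, |z|^2 = 0.2662
Iter 12: z = -0.3296 + -0.1830i, |z|^2 = 0.1421
Iter 13: z = -0.4029 + -0.2834i, |z|^2 = 0.2426
Iter 14: z = -0.3960 + -0.1757i, |z|^2 = 0.1877

Answer: 15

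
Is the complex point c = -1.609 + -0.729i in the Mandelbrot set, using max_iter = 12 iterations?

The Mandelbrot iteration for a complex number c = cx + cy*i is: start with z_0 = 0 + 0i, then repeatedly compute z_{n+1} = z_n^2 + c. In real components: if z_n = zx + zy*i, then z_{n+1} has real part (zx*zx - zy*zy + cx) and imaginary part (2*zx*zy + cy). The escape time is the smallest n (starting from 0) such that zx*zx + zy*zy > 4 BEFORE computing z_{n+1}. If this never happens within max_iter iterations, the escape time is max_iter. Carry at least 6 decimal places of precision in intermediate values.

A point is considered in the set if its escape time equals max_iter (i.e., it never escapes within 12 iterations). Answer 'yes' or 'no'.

z_0 = 0 + 0i, c = -1.6090 + -0.7290i
Iter 1: z = -1.6090 + -0.7290i, |z|^2 = 3.1203
Iter 2: z = 0.4484 + 1.6169i, |z|^2 = 2.8155
Iter 3: z = -4.0223 + 0.7212i, |z|^2 = 16.6993
Escaped at iteration 3

Answer: no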